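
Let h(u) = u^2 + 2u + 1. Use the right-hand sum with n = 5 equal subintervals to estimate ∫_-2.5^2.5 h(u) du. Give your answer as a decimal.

Δu = (2.5 − (-2.5))/5 = 1.
Right endpoints: -1.5, -0.5, 0.5, 1.5, 2.5.
h(-1.5) = 0.25, h(-0.5) = 0.25, h(0.5) = 2.25, h(1.5) = 6.25, h(2.5) = 12.25.
Sum = Δu · [h(-1.5) + h(-0.5) + h(0.5) + h(1.5) + h(2.5)].
Sum = 21.25.

21.25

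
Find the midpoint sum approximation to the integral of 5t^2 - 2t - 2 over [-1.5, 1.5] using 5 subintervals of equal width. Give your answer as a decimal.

4.8

Δt = (1.5 − (-1.5))/5 = 0.6.
Midpoints: -1.2, -0.6, 0, 0.6, 1.2.
f(-1.2) = 7.6, f(-0.6) = 1, f(0) = -2, f(0.6) = -1.4, f(1.2) = 2.8.
Sum = Δt · [f(-1.2) + f(-0.6) + f(0) + f(0.6) + f(1.2)].
Sum = 4.8.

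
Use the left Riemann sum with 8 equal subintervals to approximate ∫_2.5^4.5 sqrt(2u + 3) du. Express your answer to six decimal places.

Δu = (4.5 − 2.5)/8 = 0.25.
Left endpoints: 2.5, 2.75, 3, 3.25, 3.5, 3.75, 4, 4.25.
f(2.5) ≈ 2.828427, f(2.75) ≈ 2.915476, f(3) ≈ 3.000000, f(3.25) ≈ 3.082207, f(3.5) ≈ 3.162278, f(3.75) ≈ 3.240370, f(4) ≈ 3.316625, f(4.25) ≈ 3.391165.
Sum = Δu · [f(2.5) + f(2.75) + f(3) + ...].
Sum ≈ 6.234137.

6.234137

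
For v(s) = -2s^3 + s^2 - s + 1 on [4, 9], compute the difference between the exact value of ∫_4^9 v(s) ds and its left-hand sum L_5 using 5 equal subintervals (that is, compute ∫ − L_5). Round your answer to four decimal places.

-603.3333

Exact integral: ∫_4^9 v(s) ds ≈ -2958.333333.
L_5 = -2355.
Error ≈ -2958.333333 − (-2355) ≈ -603.3333.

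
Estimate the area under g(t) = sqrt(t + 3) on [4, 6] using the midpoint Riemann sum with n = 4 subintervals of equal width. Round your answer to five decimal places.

Δt = (6 − 4)/4 = 0.5.
Midpoints: 4.25, 4.75, 5.25, 5.75.
g(4.25) ≈ 2.69258, g(4.75) ≈ 2.78388, g(5.25) ≈ 2.87228, g(5.75) ≈ 2.95804.
Sum = Δt · [g(4.25) + g(4.75) + g(5.25) + g(5.75)].
Sum ≈ 5.65339.

5.65339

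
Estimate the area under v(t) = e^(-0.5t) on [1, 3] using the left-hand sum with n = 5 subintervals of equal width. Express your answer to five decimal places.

0.84604

Δt = (3 − 1)/5 = 0.4.
Left endpoints: 1, 1.4, 1.8, 2.2, 2.6.
v(1) ≈ 0.60653, v(1.4) ≈ 0.49659, v(1.8) ≈ 0.40657, v(2.2) ≈ 0.33287, v(2.6) ≈ 0.27253.
Sum = Δt · [v(1) + v(1.4) + v(1.8) + v(2.2) + v(2.6)].
Sum ≈ 0.84604.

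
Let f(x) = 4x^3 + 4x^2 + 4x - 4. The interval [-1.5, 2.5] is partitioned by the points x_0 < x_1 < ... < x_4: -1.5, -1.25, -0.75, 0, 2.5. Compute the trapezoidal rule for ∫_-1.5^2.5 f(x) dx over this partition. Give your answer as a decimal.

100.578125

Subinterval widths: 0.25, 0.5, 0.75, 2.5.
f(-1.5) = -14.5, f(-1.25) = -10.5625, f(-0.75) = -6.4375, f(0) = -4, f(2.5) = 93.5.
On each subinterval the trapezoid contributes (Δx_i/2)·[f(x_{i-1}) + f(x_i)].
Sum = 100.578125.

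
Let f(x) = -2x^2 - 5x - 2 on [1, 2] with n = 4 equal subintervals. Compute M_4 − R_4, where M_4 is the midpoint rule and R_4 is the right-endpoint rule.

1.40625

M_4 = -14.15625.
R_4 = -15.5625.
M_4 − R_4 = 1.40625.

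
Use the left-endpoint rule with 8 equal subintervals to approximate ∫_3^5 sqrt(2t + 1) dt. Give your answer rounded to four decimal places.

5.9033

Δt = (5 − 3)/8 = 0.25.
Left endpoints: 3, 3.25, 3.5, 3.75, 4, 4.25, 4.5, 4.75.
f(3) ≈ 2.6458, f(3.25) ≈ 2.7386, f(3.5) ≈ 2.8284, f(3.75) ≈ 2.9155, f(4) ≈ 3.0000, f(4.25) ≈ 3.0822, f(4.5) ≈ 3.1623, f(4.75) ≈ 3.2404.
Sum = Δt · [f(3) + f(3.25) + f(3.5) + ...].
Sum ≈ 5.9033.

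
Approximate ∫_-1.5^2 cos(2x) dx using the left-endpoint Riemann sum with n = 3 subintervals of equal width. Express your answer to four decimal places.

Δx = (2 − (-1.5))/3 = 7/6.
Left endpoints: -1.5, -1/3, 5/6.
f(-1.5) ≈ -0.9900, f(-1/3) ≈ 0.7859, f(5/6) ≈ -0.0957.
Sum = Δx · [f(-1.5) + f(-1/3) + f(5/6)].
Sum ≈ -0.3498.

-0.3498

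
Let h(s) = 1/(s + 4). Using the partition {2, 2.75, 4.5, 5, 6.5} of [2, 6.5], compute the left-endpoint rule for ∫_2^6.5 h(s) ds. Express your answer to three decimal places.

0.610

Subinterval widths: 0.75, 1.75, 0.5, 1.5.
Left endpoints: 2, 2.75, 4.5, 5.
h(2) = 1/6, h(2.75) = 4/27, h(4.5) = 2/17, h(5) = 1/9.
Sum = Σ Δs_i · h(s_i).
Sum ≈ 0.610.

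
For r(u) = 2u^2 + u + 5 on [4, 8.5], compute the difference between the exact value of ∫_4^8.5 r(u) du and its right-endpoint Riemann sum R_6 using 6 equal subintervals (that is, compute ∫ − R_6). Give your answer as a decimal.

-44.71875

Exact integral: ∫_4^8.5 r(u) du = 417.375.
R_6 = 462.09375.
Error = 417.375 − 462.09375 = -44.71875.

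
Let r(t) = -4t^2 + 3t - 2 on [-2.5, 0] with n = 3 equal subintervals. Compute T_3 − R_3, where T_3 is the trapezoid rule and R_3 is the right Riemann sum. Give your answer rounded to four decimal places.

-13.5417

T_3 ≈ -36.365741.
R_3 ≈ -22.824074.
T_3 − R_3 ≈ -13.5417.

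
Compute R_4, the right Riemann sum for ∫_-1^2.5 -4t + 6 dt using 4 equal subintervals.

4.375

Δt = (2.5 − (-1))/4 = 0.875.
Right endpoints: -0.125, 0.75, 1.625, 2.5.
f(-0.125) = 6.5, f(0.75) = 3, f(1.625) = -0.5, f(2.5) = -4.
Sum = Δt · [f(-0.125) + f(0.75) + f(1.625) + f(2.5)].
Sum = 4.375.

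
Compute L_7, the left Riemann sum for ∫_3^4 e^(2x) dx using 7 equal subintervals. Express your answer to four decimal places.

Δx = (4 − 3)/7 = 1/7.
Left endpoints: 3, 22/7, 23/7, 24/7, 25/7, 26/7, 27/7.
f(3) ≈ 403.4288, f(22/7) ≈ 536.8476, f(23/7) ≈ 714.3897, f(24/7) ≈ 950.6470, f(25/7) ≈ 1265.0376, f(26/7) ≈ 1683.4010, f(27/7) ≈ 2240.1222.
Sum = Δx · [f(3) + f(22/7) + f(23/7) + ...].
Sum ≈ 1113.4106.

1113.4106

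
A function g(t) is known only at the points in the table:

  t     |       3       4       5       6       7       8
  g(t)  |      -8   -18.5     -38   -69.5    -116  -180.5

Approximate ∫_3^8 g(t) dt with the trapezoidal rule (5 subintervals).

Δt = 1.
T_5 = (1/2)·[(-8) + 2·(-18.5) + 2·(-38) + 2·(-69.5) + 2·(-116) + (-180.5)] = -336.25.

-336.25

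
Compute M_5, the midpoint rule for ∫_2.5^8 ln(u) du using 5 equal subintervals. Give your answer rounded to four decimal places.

Δu = (8 − 2.5)/5 = 1.1.
Midpoints: 3.05, 4.15, 5.25, 6.35, 7.45.
f(3.05) ≈ 1.1151, f(4.15) ≈ 1.4231, f(5.25) ≈ 1.6582, f(6.35) ≈ 1.8485, f(7.45) ≈ 2.0082.
Sum = Δu · [f(3.05) + f(4.15) + f(5.25) + f(6.35) + f(7.45)].
Sum ≈ 8.8585.

8.8585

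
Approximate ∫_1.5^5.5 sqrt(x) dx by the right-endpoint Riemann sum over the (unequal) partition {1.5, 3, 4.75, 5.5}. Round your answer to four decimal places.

8.1710

Subinterval widths: 1.5, 1.75, 0.75.
Right endpoints: 3, 4.75, 5.5.
f(3) ≈ 1.7321, f(4.75) ≈ 2.1794, f(5.5) ≈ 2.3452.
Sum = Σ Δx_i · f(x_i).
Sum ≈ 8.1710.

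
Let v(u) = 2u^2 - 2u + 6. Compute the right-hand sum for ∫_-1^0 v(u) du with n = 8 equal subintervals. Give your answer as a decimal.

7.421875

Δu = (0 − (-1))/8 = 0.125.
Right endpoints: -0.875, -0.75, -0.625, -0.5, -0.375, -0.25, -0.125, 0.
v(-0.875) = 9.28125, v(-0.75) = 8.625, v(-0.625) = 8.03125, v(-0.5) = 7.5, v(-0.375) = 7.03125, v(-0.25) = 6.625, v(-0.125) = 6.28125, v(0) = 6.
Sum = Δu · [v(-0.875) + v(-0.75) + v(-0.625) + ...].
Sum = 7.421875.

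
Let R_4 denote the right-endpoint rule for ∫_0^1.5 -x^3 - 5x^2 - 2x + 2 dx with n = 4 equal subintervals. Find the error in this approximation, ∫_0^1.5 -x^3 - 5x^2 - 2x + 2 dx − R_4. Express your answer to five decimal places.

3.55957

Exact integral: ∫_0^1.5 f(x) dx = -6.140625.
R_4 ≈ -9.7001953.
Error ≈ -6.140625 − (-9.7001953) ≈ 3.55957.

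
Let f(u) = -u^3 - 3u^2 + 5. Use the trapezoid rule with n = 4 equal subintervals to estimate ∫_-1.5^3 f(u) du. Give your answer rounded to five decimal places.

Δu = (3 − (-1.5))/4 = 1.125.
f(-1.5) = 1.625, f(-0.375) = 2371/512, f(0.75) = 2.890625, f(1.875) = -6215/512, f(3) = -49.
T_4 = (Δu/2)·[f(u_0) + 2f(u_1) + 2f(u_2) + 2f(u_3) + f(u_4)].
Sum ≈ -31.84277.

-31.84277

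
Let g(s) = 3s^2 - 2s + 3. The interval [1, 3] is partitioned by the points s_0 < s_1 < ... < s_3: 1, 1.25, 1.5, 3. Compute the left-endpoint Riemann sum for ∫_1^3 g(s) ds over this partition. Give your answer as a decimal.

12.421875

Subinterval widths: 0.25, 0.25, 1.5.
Left endpoints: 1, 1.25, 1.5.
g(1) = 4, g(1.25) = 5.1875, g(1.5) = 6.75.
Sum = Σ Δs_i · g(s_i).
Sum = 12.421875.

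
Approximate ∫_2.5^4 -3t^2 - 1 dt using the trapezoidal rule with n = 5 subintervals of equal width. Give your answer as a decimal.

Δt = (4 − 2.5)/5 = 0.3.
f(2.5) = -19.75, f(2.8) = -24.52, f(3.1) = -29.83, f(3.4) = -35.68, f(3.7) = -42.07, f(4) = -49.
T_5 = (Δt/2)·[f(t_0) + 2f(t_1) + ... + 2f(t_{4}) + f(t_5)].
Sum = -49.9425.

-49.9425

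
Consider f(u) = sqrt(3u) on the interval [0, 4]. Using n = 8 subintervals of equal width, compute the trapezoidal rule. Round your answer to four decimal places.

9.1193

Δu = (4 − 0)/8 = 0.5.
f(0) ≈ 0.0000, f(0.5) ≈ 1.2247, f(1) ≈ 1.7321, f(1.5) ≈ 2.1213, f(2) ≈ 2.4495, f(2.5) ≈ 2.7386, f(3) ≈ 3.0000, f(3.5) ≈ 3.2404, f(4) ≈ 3.4641.
T_8 = (Δu/2)·[f(u_0) + 2f(u_1) + ... + 2f(u_{7}) + f(u_8)].
Sum ≈ 9.1193.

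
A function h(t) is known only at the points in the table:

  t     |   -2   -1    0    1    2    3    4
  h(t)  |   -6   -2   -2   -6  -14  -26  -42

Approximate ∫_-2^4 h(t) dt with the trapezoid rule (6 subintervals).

Δt = 1.
T_6 = (1/2)·[(-6) + 2·(-2) + 2·(-2) + 2·(-6) + 2·(-14) + 2·(-26) + (-42)] = -74.

-74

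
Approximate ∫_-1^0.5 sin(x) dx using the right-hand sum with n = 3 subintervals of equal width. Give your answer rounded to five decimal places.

Δx = (0.5 − (-1))/3 = 0.5.
Right endpoints: -0.5, 0, 0.5.
f(-0.5) ≈ -0.47943, f(0) ≈ 0.00000, f(0.5) ≈ 0.47943.
Sum = Δx · [f(-0.5) + f(0) + f(0.5)].
Sum ≈ 0.00000.

0.00000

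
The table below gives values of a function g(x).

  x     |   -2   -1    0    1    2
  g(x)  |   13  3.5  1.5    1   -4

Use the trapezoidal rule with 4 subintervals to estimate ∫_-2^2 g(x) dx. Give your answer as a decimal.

10.5

Δx = 1.
T_4 = (1/2)·[13 + 2·3.5 + 2·1.5 + 2·1 + (-4)] = 10.5.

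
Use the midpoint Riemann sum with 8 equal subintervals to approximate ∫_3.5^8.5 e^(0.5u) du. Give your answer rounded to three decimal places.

Δu = (8.5 − 3.5)/8 = 0.625.
Midpoints: 3.8125, 4.4375, 5.0625, 5.6875, 6.3125, 6.9375, 7.5625, 8.1875.
f(3.8125) ≈ 6.728, f(4.4375) ≈ 9.196, f(5.0625) ≈ 12.569, f(5.6875) ≈ 17.180, f(6.3125) ≈ 23.482, f(6.9375) ≈ 32.097, f(7.5625) ≈ 43.871, f(8.1875) ≈ 59.964.
Sum = Δu · [f(3.8125) + f(4.4375) + f(5.0625) + ...].
Sum ≈ 128.179.

128.179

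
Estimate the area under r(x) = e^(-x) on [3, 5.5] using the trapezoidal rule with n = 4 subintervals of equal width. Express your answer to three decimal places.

Δx = (5.5 − 3)/4 = 0.625.
r(3) ≈ 0.050, r(3.625) ≈ 0.027, r(4.25) ≈ 0.014, r(4.875) ≈ 0.008, r(5.5) ≈ 0.004.
T_4 = (Δx/2)·[r(x_0) + 2r(x_1) + 2r(x_2) + 2r(x_3) + r(x_4)].
Sum ≈ 0.047.

0.047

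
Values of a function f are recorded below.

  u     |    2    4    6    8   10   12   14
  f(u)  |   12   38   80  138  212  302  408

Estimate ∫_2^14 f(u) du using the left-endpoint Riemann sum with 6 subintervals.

1564

Δu = 2.
Sum = 2·[12 + 38 + 80 + 138 + 212 + 302] = 1564.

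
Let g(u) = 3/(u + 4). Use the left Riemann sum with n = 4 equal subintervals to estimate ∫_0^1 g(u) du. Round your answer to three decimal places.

0.689

Δu = (1 − 0)/4 = 0.25.
Left endpoints: 0, 0.25, 0.5, 0.75.
g(0) = 0.75, g(0.25) = 12/17, g(0.5) = 2/3, g(0.75) = 12/19.
Sum = Δu · [g(0) + g(0.25) + g(0.5) + g(0.75)].
Sum ≈ 0.689.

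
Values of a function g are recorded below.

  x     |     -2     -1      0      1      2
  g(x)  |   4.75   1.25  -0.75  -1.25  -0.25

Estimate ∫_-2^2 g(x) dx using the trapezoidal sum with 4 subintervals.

1.5

Δx = 1.
T_4 = (1/2)·[4.75 + 2·1.25 + 2·(-0.75) + 2·(-1.25) + (-0.25)] = 1.5.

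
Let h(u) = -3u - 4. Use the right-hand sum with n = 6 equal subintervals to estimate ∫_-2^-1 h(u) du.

0.25

Δu = (-1 − (-2))/6 = 1/6.
Right endpoints: -11/6, -5/3, -1.5, -4/3, -7/6, -1.
h(-11/6) = 1.5, h(-5/3) = 1, h(-1.5) = 0.5, h(-4/3) = 0, h(-7/6) = -0.5, h(-1) = -1.
Sum = Δu · [h(-11/6) + h(-5/3) + h(-1.5) + ...].
Sum = 0.25.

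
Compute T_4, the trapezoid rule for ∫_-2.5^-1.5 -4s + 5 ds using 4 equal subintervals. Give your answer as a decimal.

13

Δs = (-1.5 − (-2.5))/4 = 0.25.
f(-2.5) = 15, f(-2.25) = 14, f(-2) = 13, f(-1.75) = 12, f(-1.5) = 11.
T_4 = (Δs/2)·[f(s_0) + 2f(s_1) + 2f(s_2) + 2f(s_3) + f(s_4)].
Sum = 13.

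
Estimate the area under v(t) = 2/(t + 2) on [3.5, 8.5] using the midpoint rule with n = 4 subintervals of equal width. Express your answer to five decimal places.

1.29017

Δt = (8.5 − 3.5)/4 = 1.25.
Midpoints: 4.125, 5.375, 6.625, 7.875.
v(4.125) = 16/49, v(5.375) = 16/59, v(6.625) = 16/69, v(7.875) = 16/79.
Sum = Δt · [v(4.125) + v(5.375) + v(6.625) + v(7.875)].
Sum ≈ 1.29017.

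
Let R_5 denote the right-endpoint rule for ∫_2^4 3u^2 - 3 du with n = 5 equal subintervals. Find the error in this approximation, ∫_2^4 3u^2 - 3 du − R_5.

Exact integral: ∫_2^4 f(u) du = 50.
R_5 = 57.36.
Error = 50 − 57.36 = -7.36.

-7.36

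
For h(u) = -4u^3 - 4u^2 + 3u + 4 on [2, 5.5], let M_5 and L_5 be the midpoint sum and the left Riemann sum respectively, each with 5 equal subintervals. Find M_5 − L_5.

-233.79125

M_5 = -1049.85125.
L_5 = -816.06.
M_5 − L_5 = -233.79125.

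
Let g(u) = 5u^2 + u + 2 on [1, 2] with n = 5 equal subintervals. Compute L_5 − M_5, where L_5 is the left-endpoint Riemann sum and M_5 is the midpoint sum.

-1.55

L_5 = 13.6.
M_5 = 15.15.
L_5 − M_5 = -1.55.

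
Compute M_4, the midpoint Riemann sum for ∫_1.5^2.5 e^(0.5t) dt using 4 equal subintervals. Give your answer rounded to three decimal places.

2.745

Δt = (2.5 − 1.5)/4 = 0.25.
Midpoints: 1.625, 1.875, 2.125, 2.375.
f(1.625) ≈ 2.254, f(1.875) ≈ 2.554, f(2.125) ≈ 2.894, f(2.375) ≈ 3.279.
Sum = Δt · [f(1.625) + f(1.875) + f(2.125) + f(2.375)].
Sum ≈ 2.745.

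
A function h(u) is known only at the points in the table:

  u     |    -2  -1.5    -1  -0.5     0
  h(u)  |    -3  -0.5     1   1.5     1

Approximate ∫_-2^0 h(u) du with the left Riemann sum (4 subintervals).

-0.5

Δu = 0.5.
Sum = 0.5·[(-3) + (-0.5) + 1 + 1.5] = -0.5.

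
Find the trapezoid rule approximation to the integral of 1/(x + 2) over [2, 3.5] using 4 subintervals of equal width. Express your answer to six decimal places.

0.318798

Δx = (3.5 − 2)/4 = 0.375.
f(2) = 0.25, f(2.375) = 8/35, f(2.75) = 4/19, f(3.125) = 8/41, f(3.5) = 2/11.
T_4 = (Δx/2)·[f(x_0) + 2f(x_1) + 2f(x_2) + 2f(x_3) + f(x_4)].
Sum ≈ 0.318798.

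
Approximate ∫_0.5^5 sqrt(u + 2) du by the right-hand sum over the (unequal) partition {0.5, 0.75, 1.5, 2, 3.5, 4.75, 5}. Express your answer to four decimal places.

10.2445

Subinterval widths: 0.25, 0.75, 0.5, 1.5, 1.25, 0.25.
Right endpoints: 0.75, 1.5, 2, 3.5, 4.75, 5.
f(0.75) ≈ 1.6583, f(1.5) ≈ 1.8708, f(2) ≈ 2.0000, f(3.5) ≈ 2.3452, f(4.75) ≈ 2.5981, f(5) ≈ 2.6458.
Sum = Σ Δu_i · f(u_i).
Sum ≈ 10.2445.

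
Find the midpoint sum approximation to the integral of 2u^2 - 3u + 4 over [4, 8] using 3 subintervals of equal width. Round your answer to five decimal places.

241.48148

Δu = (8 − 4)/3 = 4/3.
Midpoints: 14/3, 6, 22/3.
f(14/3) = 302/9, f(6) = 58, f(22/3) = 806/9.
Sum = Δu · [f(14/3) + f(6) + f(22/3)].
Sum ≈ 241.48148.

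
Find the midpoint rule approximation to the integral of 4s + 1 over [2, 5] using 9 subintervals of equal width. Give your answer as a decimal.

Δs = (5 − 2)/9 = 1/3.
Midpoints: 13/6, 2.5, 17/6, 19/6, 3.5, 23/6, 25/6, 4.5, 29/6.
f(13/6) = 29/3, f(2.5) = 11, f(17/6) = 37/3, f(19/6) = 41/3, f(3.5) = 15, f(23/6) = 49/3, f(25/6) = 53/3, f(4.5) = 19, f(29/6) = 61/3.
Sum = Δs · [f(13/6) + f(2.5) + f(17/6) + ...].
Sum = 45.

45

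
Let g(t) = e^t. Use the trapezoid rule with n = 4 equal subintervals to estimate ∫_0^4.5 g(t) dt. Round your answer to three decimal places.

98.213

Δt = (4.5 − 0)/4 = 1.125.
g(0) ≈ 1.000, g(1.125) ≈ 3.080, g(2.25) ≈ 9.488, g(3.375) ≈ 29.224, g(4.5) ≈ 90.017.
T_4 = (Δt/2)·[g(t_0) + 2g(t_1) + 2g(t_2) + 2g(t_3) + g(t_4)].
Sum ≈ 98.213.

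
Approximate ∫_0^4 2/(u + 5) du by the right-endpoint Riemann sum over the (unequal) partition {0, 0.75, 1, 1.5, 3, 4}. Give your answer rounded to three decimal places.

1.095

Subinterval widths: 0.75, 0.25, 0.5, 1.5, 1.
Right endpoints: 0.75, 1, 1.5, 3, 4.
f(0.75) = 8/23, f(1) = 1/3, f(1.5) = 4/13, f(3) = 0.25, f(4) = 2/9.
Sum = Σ Δu_i · f(u_i).
Sum ≈ 1.095.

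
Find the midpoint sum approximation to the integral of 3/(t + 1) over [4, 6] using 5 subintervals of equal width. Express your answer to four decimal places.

Δt = (6 − 4)/5 = 0.4.
Midpoints: 4.2, 4.6, 5, 5.4, 5.8.
f(4.2) = 15/26, f(4.6) = 15/28, f(5) = 0.5, f(5.4) = 0.46875, f(5.8) = 15/34.
Sum = Δt · [f(4.2) + f(4.6) + f(5) + f(5.4) + f(5.8)].
Sum ≈ 1.0090.

1.0090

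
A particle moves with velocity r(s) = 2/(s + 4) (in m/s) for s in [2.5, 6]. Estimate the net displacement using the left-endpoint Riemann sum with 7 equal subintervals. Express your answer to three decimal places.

0.889

Δs = (6 − 2.5)/7 = 0.5.
Left endpoints: 2.5, 3, 3.5, 4, 4.5, 5, 5.5.
r(2.5) = 4/13, r(3) = 2/7, r(3.5) = 4/15, r(4) = 0.25, r(4.5) = 4/17, r(5) = 2/9, r(5.5) = 4/19.
Sum = Δs · [r(2.5) + r(3) + r(3.5) + ...].
Sum ≈ 0.889.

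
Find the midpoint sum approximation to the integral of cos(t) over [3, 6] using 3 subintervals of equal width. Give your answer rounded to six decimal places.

-0.438583

Δt = (6 − 3)/3 = 1.
Midpoints: 3.5, 4.5, 5.5.
f(3.5) ≈ -0.936457, f(4.5) ≈ -0.210796, f(5.5) ≈ 0.708670.
Sum = Δt · [f(3.5) + f(4.5) + f(5.5)].
Sum ≈ -0.438583.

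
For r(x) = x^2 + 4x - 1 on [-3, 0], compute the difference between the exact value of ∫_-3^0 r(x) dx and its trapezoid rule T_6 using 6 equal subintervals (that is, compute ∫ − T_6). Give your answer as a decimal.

Exact integral: ∫_-3^0 r(x) dx = -12.
T_6 = -11.875.
Error = -12 − (-11.875) = -0.125.

-0.125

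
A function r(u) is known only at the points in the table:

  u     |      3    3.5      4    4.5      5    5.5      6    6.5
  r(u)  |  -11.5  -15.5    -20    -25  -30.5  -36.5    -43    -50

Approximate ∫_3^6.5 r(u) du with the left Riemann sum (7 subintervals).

Δu = 0.5.
Sum = 0.5·[(-11.5) + (-15.5) + (-20) + (-25) + (-30.5) + (-36.5) + (-43)] = -91.

-91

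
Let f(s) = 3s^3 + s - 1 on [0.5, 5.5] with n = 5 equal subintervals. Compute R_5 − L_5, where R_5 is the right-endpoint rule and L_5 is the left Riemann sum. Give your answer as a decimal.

R_5 = 970.625.
L_5 = 466.875.
R_5 − L_5 = 503.75.

503.75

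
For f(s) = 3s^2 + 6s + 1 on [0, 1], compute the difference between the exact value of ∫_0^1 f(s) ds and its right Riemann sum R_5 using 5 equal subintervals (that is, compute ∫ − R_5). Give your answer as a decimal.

Exact integral: ∫_0^1 f(s) ds = 5.
R_5 = 5.92.
Error = 5 − 5.92 = -0.92.

-0.92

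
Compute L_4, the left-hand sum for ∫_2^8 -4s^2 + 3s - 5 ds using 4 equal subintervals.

-454.5

Δs = (8 − 2)/4 = 1.5.
Left endpoints: 2, 3.5, 5, 6.5.
f(2) = -15, f(3.5) = -43.5, f(5) = -90, f(6.5) = -154.5.
Sum = Δs · [f(2) + f(3.5) + f(5) + f(6.5)].
Sum = -454.5.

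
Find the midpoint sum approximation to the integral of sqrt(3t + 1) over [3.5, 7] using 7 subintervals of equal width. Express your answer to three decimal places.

14.266

Δt = (7 − 3.5)/7 = 0.5.
Midpoints: 3.75, 4.25, 4.75, 5.25, 5.75, 6.25, 6.75.
f(3.75) ≈ 3.500, f(4.25) ≈ 3.708, f(4.75) ≈ 3.905, f(5.25) ≈ 4.093, f(5.75) ≈ 4.272, f(6.25) ≈ 4.444, f(6.75) ≈ 4.610.
Sum = Δt · [f(3.75) + f(4.25) + f(4.75) + ...].
Sum ≈ 14.266.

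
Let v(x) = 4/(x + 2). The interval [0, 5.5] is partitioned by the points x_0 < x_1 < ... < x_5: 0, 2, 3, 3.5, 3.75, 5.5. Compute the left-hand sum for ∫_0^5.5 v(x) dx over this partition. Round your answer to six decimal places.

Subinterval widths: 2, 1, 0.5, 0.25, 1.75.
Left endpoints: 0, 2, 3, 3.5, 3.75.
v(0) = 2, v(2) = 1, v(3) = 0.8, v(3.5) = 8/11, v(3.75) = 16/23.
Sum = Σ Δx_i · v(x_i).
Sum ≈ 6.799209.

6.799209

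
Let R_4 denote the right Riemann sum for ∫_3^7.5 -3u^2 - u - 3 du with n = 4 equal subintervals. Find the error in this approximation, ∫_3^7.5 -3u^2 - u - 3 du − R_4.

85.11328125

Exact integral: ∫_3^7.5 f(u) du = -432.
R_4 = -517.11328125.
Error = -432 − (-517.11328125) = 85.11328125.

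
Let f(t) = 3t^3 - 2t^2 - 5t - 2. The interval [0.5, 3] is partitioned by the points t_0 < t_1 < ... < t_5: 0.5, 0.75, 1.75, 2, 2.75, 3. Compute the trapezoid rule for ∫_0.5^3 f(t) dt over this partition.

18.92578125

Subinterval widths: 0.25, 1, 0.25, 0.75, 0.25.
f(0.5) = -4.625, f(0.75) = -5.609375, f(1.75) = -0.796875, f(2) = 4, f(2.75) = 31.515625, f(3) = 46.
On each subinterval the trapezoid contributes (Δt_i/2)·[f(t_{i-1}) + f(t_i)].
Sum = 18.92578125.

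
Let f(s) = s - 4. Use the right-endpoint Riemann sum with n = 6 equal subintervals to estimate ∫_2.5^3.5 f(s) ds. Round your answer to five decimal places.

-0.91667

Δs = (3.5 − 2.5)/6 = 1/6.
Right endpoints: 8/3, 17/6, 3, 19/6, 10/3, 3.5.
f(8/3) = -4/3, f(17/6) = -7/6, f(3) = -1, f(19/6) = -5/6, f(10/3) = -2/3, f(3.5) = -0.5.
Sum = Δs · [f(8/3) + f(17/6) + f(3) + ...].
Sum ≈ -0.91667.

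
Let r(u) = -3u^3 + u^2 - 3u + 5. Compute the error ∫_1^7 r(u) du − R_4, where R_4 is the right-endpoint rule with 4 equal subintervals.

825.75

Exact integral: ∫_1^7 r(u) du = -1728.
R_4 = -2553.75.
Error = -1728 − (-2553.75) = 825.75.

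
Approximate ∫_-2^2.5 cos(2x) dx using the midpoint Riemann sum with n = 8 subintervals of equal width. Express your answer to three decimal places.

-0.905

Δx = (2.5 − (-2))/8 = 0.5625.
Midpoints: -1.71875, -1.15625, -0.59375, -0.03125, 0.53125, 1.09375, 1.65625, 2.21875.
f(-1.71875) ≈ -0.957, f(-1.15625) ≈ -0.676, f(-0.59375) ≈ 0.374, f(-0.03125) ≈ 0.998, f(0.53125) ≈ 0.487, f(1.09375) ≈ -0.578, f(1.65625) ≈ -0.985, f(2.21875) ≈ -0.271.
Sum = Δx · [f(-1.71875) + f(-1.15625) + f(-0.59375) + ...].
Sum ≈ -0.905.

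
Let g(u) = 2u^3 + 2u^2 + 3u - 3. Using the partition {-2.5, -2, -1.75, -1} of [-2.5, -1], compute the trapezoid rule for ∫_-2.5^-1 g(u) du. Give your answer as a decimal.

-22.359375

Subinterval widths: 0.5, 0.25, 0.75.
g(-2.5) = -29.25, g(-2) = -17, g(-1.75) = -12.84375, g(-1) = -6.
On each subinterval the trapezoid contributes (Δu_i/2)·[g(u_{i-1}) + g(u_i)].
Sum = -22.359375.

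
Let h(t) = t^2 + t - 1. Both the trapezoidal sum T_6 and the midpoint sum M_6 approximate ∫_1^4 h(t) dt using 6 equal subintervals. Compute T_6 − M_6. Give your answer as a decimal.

T_6 = 25.625.
M_6 = 25.4375.
T_6 − M_6 = 0.1875.

0.1875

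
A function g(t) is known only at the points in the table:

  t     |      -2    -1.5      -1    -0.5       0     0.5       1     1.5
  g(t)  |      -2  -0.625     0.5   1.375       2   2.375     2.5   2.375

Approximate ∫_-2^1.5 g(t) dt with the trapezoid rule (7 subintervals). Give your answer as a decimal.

Δt = 0.5.
T_7 = (0.5/2)·[(-2) + 2·(-0.625) + 2·0.5 + 2·1.375 + 2·2 + 2·2.375 + 2·2.5 + 2.375] = 4.15625.

4.15625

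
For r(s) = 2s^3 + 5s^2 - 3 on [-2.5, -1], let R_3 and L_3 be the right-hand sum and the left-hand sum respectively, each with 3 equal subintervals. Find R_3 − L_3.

1.5

R_3 = 1.25.
L_3 = -0.25.
R_3 − L_3 = 1.5.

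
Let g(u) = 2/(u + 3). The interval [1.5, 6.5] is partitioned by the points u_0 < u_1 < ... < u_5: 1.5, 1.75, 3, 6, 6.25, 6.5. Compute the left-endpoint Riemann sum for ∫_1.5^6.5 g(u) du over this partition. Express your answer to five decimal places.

Subinterval widths: 0.25, 1.25, 3, 0.25, 0.25.
Left endpoints: 1.5, 1.75, 3, 6, 6.25.
g(1.5) = 4/9, g(1.75) = 8/19, g(3) = 1/3, g(6) = 2/9, g(6.25) = 8/37.
Sum = Σ Δu_i · g(u_i).
Sum ≈ 1.74704.

1.74704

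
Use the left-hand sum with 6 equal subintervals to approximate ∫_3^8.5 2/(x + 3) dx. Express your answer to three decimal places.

1.377

Δx = (8.5 − 3)/6 = 11/12.
Left endpoints: 3, 47/12, 29/6, 5.75, 20/3, 91/12.
f(3) = 1/3, f(47/12) = 24/83, f(29/6) = 12/47, f(5.75) = 8/35, f(20/3) = 6/29, f(91/12) = 24/127.
Sum = Δx · [f(3) + f(47/12) + f(29/6) + ...].
Sum ≈ 1.377.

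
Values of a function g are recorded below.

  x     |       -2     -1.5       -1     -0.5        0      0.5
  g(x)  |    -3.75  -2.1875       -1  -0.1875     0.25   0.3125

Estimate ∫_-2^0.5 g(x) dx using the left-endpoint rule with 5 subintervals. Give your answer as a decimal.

Δx = 0.5.
Sum = 0.5·[(-3.75) + (-2.1875) + (-1) + (-0.1875) + 0.25] = -3.4375.

-3.4375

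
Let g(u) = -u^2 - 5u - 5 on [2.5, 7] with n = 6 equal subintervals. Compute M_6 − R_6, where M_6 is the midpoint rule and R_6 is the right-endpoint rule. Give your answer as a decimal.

M_6 = -238.2890625.
R_6 = -263.390625.
M_6 − R_6 = 25.1015625.

25.1015625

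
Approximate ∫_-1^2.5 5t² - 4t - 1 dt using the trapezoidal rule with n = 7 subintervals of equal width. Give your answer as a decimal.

14.4375

Δt = (2.5 − (-1))/7 = 0.5.
f(-1) = 8, f(-0.5) = 2.25, f(0) = -1, f(0.5) = -1.75, f(1) = 0, f(1.5) = 4.25, f(2) = 11, f(2.5) = 20.25.
T_7 = (Δt/2)·[f(t_0) + 2f(t_1) + ... + 2f(t_{6}) + f(t_7)].
Sum = 14.4375.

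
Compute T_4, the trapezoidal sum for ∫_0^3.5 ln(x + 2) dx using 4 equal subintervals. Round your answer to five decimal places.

Δx = (3.5 − 0)/4 = 0.875.
f(0) ≈ 0.69315, f(0.875) ≈ 1.05605, f(1.75) ≈ 1.32176, f(2.625) ≈ 1.53148, f(3.5) ≈ 1.70475.
T_4 = (Δx/2)·[f(x_0) + 2f(x_1) + 2f(x_2) + 2f(x_3) + f(x_4)].
Sum ≈ 4.46970.

4.46970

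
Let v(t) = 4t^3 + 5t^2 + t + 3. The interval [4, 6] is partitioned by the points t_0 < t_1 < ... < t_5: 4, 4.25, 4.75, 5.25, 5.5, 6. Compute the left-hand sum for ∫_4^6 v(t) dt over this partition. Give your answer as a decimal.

Subinterval widths: 0.25, 0.5, 0.5, 0.25, 0.5.
Left endpoints: 4, 4.25, 4.75, 5.25, 5.5.
v(4) = 343, v(4.25) = 404.625, v(4.75) = 549.25, v(5.25) = 724.875, v(5.5) = 825.25.
Sum = Σ Δt_i · v(t_i).
Sum = 1156.53125.

1156.53125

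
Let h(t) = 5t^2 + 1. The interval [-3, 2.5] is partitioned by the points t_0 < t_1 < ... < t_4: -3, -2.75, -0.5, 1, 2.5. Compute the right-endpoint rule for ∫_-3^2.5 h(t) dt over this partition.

Subinterval widths: 0.25, 2.25, 1.5, 1.5.
Right endpoints: -2.75, -0.5, 1, 2.5.
h(-2.75) = 38.8125, h(-0.5) = 2.25, h(1) = 6, h(2.5) = 32.25.
Sum = Σ Δt_i · h(t_i).
Sum = 72.140625.

72.140625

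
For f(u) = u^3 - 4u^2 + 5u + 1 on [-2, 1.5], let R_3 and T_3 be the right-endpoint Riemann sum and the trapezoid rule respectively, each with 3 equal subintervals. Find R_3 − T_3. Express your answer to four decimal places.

R_3 ≈ -1.620370.
T_3 ≈ -22.547454.
R_3 − T_3 ≈ 20.9271.

20.9271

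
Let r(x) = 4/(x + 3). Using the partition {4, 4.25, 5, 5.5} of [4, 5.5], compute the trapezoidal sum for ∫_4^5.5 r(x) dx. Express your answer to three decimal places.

Subinterval widths: 0.25, 0.75, 0.5.
r(4) = 4/7, r(4.25) = 16/29, r(5) = 0.5, r(5.5) = 8/17.
On each subinterval the trapezoid contributes (Δx_i/2)·[r(x_{i-1}) + r(x_i)].
Sum ≈ 0.777.

0.777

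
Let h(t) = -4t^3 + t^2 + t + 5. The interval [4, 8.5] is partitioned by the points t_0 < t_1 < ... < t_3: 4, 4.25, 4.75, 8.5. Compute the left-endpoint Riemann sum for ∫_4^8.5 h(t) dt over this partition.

Subinterval widths: 0.25, 0.5, 3.75.
Left endpoints: 4, 4.25, 4.75.
h(4) = -231, h(4.25) = -279.75, h(4.75) = -396.375.
Sum = Σ Δt_i · h(t_i).
Sum = -1684.03125.

-1684.03125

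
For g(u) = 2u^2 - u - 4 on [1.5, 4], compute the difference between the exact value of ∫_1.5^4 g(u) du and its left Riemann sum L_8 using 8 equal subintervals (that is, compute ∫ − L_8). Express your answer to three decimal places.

Exact integral: ∫_1.5^4 g(u) du ≈ 23.54167.
L_8 ≈ 19.71680.
Error ≈ 23.54167 − 19.71680 ≈ 3.825.

3.825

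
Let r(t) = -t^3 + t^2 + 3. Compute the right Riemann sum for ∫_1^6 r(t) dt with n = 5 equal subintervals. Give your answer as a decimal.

-335

Δt = (6 − 1)/5 = 1.
Right endpoints: 2, 3, 4, 5, 6.
r(2) = -1, r(3) = -15, r(4) = -45, r(5) = -97, r(6) = -177.
Sum = Δt · [r(2) + r(3) + r(4) + r(5) + r(6)].
Sum = -335.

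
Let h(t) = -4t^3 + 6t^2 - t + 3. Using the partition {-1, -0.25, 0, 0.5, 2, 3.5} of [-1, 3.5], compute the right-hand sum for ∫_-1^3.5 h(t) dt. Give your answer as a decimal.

-152.984375

Subinterval widths: 0.75, 0.25, 0.5, 1.5, 1.5.
Right endpoints: -0.25, 0, 0.5, 2, 3.5.
h(-0.25) = 3.6875, h(0) = 3, h(0.5) = 3.5, h(2) = -7, h(3.5) = -98.5.
Sum = Σ Δt_i · h(t_i).
Sum = -152.984375.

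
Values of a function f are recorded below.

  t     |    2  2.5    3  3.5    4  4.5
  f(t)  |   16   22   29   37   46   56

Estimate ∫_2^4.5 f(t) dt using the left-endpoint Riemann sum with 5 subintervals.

Δt = 0.5.
Sum = 0.5·[16 + 22 + 29 + 37 + 46] = 75.

75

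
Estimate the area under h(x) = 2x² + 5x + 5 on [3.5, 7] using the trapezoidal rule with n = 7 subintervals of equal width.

Δx = (7 − 3.5)/7 = 0.5.
h(3.5) = 47, h(4) = 57, h(4.5) = 68, h(5) = 80, h(5.5) = 93, h(6) = 107, h(6.5) = 122, h(7) = 138.
T_7 = (Δx/2)·[h(x_0) + 2h(x_1) + ... + 2h(x_{6}) + h(x_7)].
Sum = 309.75.

309.75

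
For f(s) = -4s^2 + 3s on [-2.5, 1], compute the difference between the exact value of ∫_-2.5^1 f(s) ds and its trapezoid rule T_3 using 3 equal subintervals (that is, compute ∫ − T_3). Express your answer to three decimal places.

Exact integral: ∫_-2.5^1 f(s) ds ≈ -30.04167.
T_3 ≈ -33.21759.
Error ≈ -30.04167 − (-33.21759) ≈ 3.176.

3.176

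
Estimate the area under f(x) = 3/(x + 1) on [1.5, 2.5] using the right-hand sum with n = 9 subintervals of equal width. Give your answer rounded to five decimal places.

0.99061

Δx = (2.5 − 1.5)/9 = 1/9.
Right endpoints: 29/18, 31/18, 11/6, 35/18, 37/18, 13/6, 41/18, 43/18, 2.5.
f(29/18) = 54/47, f(31/18) = 54/49, f(11/6) = 18/17, f(35/18) = 54/53, f(37/18) = 54/55, f(13/6) = 18/19, f(41/18) = 54/59, f(43/18) = 54/61, f(2.5) = 6/7.
Sum = Δx · [f(29/18) + f(31/18) + f(11/6) + ...].
Sum ≈ 0.99061.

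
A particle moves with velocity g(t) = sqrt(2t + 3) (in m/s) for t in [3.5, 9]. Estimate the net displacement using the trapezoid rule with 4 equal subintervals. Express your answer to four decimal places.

Δt = (9 − 3.5)/4 = 1.375.
g(3.5) ≈ 3.1623, g(4.875) ≈ 3.5707, g(6.25) ≈ 3.9370, g(7.625) ≈ 4.2720, g(9) ≈ 4.5826.
T_4 = (Δt/2)·[g(t_0) + 2g(t_1) + 2g(t_2) + 2g(t_3) + g(t_4)].
Sum ≈ 21.5217.

21.5217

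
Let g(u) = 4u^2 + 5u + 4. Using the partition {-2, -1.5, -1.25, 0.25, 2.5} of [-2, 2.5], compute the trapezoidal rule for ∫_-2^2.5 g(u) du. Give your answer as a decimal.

Subinterval widths: 0.5, 0.25, 1.5, 2.25.
g(-2) = 10, g(-1.5) = 5.5, g(-1.25) = 4, g(0.25) = 5.5, g(2.5) = 41.5.
On each subinterval the trapezoid contributes (Δu_i/2)·[g(u_{i-1}) + g(u_i)].
Sum = 65.0625.

65.0625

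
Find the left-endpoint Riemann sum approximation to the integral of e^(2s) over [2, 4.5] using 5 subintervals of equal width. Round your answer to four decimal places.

Δs = (4.5 − 2)/5 = 0.5.
Left endpoints: 2, 2.5, 3, 3.5, 4.
f(2) ≈ 54.5982, f(2.5) ≈ 148.4132, f(3) ≈ 403.4288, f(3.5) ≈ 1096.6332, f(4) ≈ 2980.9580.
Sum = Δs · [f(2) + f(2.5) + f(3) + f(3.5) + f(4)].
Sum ≈ 2342.0156.

2342.0156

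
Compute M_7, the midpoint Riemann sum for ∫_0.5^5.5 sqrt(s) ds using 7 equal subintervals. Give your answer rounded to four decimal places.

Δs = (5.5 − 0.5)/7 = 5/7.
Midpoints: 6/7, 11/7, 16/7, 3, 26/7, 31/7, 36/7.
f(6/7) ≈ 0.9258, f(11/7) ≈ 1.2536, f(16/7) ≈ 1.5119, f(3) ≈ 1.7321, f(26/7) ≈ 1.9272, f(31/7) ≈ 2.1044, f(36/7) ≈ 2.2678.
Sum = Δs · [f(6/7) + f(11/7) + f(16/7) + ...].
Sum ≈ 8.3734.

8.3734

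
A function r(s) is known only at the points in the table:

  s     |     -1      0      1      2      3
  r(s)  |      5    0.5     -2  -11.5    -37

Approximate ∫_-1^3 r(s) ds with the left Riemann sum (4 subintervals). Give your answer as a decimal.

-8

Δs = 1.
Sum = 1·[5 + 0.5 + (-2) + (-11.5)] = -8.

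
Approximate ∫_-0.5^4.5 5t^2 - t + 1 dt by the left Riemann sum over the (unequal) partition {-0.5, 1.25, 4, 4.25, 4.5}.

66.625

Subinterval widths: 1.75, 2.75, 0.25, 0.25.
Left endpoints: -0.5, 1.25, 4, 4.25.
f(-0.5) = 2.75, f(1.25) = 7.5625, f(4) = 77, f(4.25) = 87.0625.
Sum = Σ Δt_i · f(t_i).
Sum = 66.625.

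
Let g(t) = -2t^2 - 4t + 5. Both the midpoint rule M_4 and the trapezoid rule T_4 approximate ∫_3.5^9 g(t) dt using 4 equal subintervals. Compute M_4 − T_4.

5.19921875

M_4 = -565.68359375.
T_4 = -570.8828125.
M_4 − T_4 = 5.19921875.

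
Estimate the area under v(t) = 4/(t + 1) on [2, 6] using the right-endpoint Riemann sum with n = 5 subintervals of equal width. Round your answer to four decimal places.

Δt = (6 − 2)/5 = 0.8.
Right endpoints: 2.8, 3.6, 4.4, 5.2, 6.
v(2.8) = 20/19, v(3.6) = 20/23, v(4.4) = 20/27, v(5.2) = 20/31, v(6) = 4/7.
Sum = Δt · [v(2.8) + v(3.6) + v(4.4) + v(5.2) + v(6)].
Sum ≈ 3.1036.

3.1036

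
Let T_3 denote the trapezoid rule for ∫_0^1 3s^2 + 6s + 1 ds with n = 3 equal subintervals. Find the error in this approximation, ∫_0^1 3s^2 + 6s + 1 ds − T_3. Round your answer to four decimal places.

-0.0556

Exact integral: ∫_0^1 f(s) ds = 5.
T_3 ≈ 5.055556.
Error ≈ 5 − 5.055556 ≈ -0.0556.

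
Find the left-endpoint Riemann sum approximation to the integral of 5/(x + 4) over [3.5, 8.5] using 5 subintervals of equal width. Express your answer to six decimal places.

Δx = (8.5 − 3.5)/5 = 1.
Left endpoints: 3.5, 4.5, 5.5, 6.5, 7.5.
f(3.5) = 2/3, f(4.5) = 10/17, f(5.5) = 10/19, f(6.5) = 10/21, f(7.5) = 10/23.
Sum = Δx · [f(3.5) + f(4.5) + f(5.5) + f(6.5) + f(7.5)].
Sum ≈ 2.692191.

2.692191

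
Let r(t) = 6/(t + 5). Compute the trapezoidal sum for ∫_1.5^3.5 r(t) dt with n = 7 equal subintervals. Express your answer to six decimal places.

Δt = (3.5 − 1.5)/7 = 2/7.
r(1.5) = 12/13, r(25/14) = 84/95, r(29/14) = 28/33, r(33/14) = 84/103, r(37/14) = 84/107, r(41/14) = 28/37, r(45/14) = 84/115, r(3.5) = 12/17.
T_7 = (Δt/2)·[r(t_0) + 2r(t_1) + ... + 2r(t_{6}) + r(t_7)].
Sum ≈ 1.609985.

1.609985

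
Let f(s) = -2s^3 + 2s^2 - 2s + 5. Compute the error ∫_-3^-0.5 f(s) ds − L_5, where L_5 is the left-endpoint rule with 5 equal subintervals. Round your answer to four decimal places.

Exact integral: ∫_-3^-0.5 f(s) ds ≈ 79.635417.
L_5 = 100.
Error ≈ 79.635417 − 100 ≈ -20.3646.

-20.3646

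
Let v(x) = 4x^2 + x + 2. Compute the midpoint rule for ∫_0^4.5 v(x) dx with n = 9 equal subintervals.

140.25

Δx = (4.5 − 0)/9 = 0.5.
Midpoints: 0.25, 0.75, 1.25, 1.75, 2.25, 2.75, 3.25, 3.75, 4.25.
v(0.25) = 2.5, v(0.75) = 5, v(1.25) = 9.5, v(1.75) = 16, v(2.25) = 24.5, v(2.75) = 35, v(3.25) = 47.5, v(3.75) = 62, v(4.25) = 78.5.
Sum = Δx · [v(0.25) + v(0.75) + v(1.25) + ...].
Sum = 140.25.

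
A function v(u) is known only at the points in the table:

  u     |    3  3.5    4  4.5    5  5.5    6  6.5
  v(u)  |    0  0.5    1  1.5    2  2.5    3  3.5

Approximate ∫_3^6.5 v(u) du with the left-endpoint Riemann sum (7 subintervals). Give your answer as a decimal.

Δu = 0.5.
Sum = 0.5·[0 + 0.5 + 1 + 1.5 + 2 + 2.5 + 3] = 5.25.

5.25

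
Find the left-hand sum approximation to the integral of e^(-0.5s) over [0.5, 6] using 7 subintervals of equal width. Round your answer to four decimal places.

1.7631

Δs = (6 − 0.5)/7 = 11/14.
Left endpoints: 0.5, 9/7, 29/14, 20/7, 51/14, 31/7, 73/14.
f(0.5) ≈ 0.7788, f(9/7) ≈ 0.5258, f(29/14) ≈ 0.3550, f(20/7) ≈ 0.2397, f(51/14) ≈ 0.1618, f(31/7) ≈ 0.1092, f(73/14) ≈ 0.0737.
Sum = Δs · [f(0.5) + f(9/7) + f(29/14) + ...].
Sum ≈ 1.7631.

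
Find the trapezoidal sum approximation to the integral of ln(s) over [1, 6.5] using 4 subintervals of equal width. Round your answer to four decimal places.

Δs = (6.5 − 1)/4 = 1.375.
f(1) ≈ 0.0000, f(2.375) ≈ 0.8650, f(3.75) ≈ 1.3218, f(5.125) ≈ 1.6341, f(6.5) ≈ 1.8718.
T_4 = (Δs/2)·[f(s_0) + 2f(s_1) + 2f(s_2) + 2f(s_3) + f(s_4)].
Sum ≈ 6.5406.

6.5406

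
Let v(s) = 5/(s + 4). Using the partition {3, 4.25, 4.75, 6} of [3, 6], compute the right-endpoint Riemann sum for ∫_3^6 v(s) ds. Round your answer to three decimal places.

1.668

Subinterval widths: 1.25, 0.5, 1.25.
Right endpoints: 4.25, 4.75, 6.
v(4.25) = 20/33, v(4.75) = 4/7, v(6) = 0.5.
Sum = Σ Δs_i · v(s_i).
Sum ≈ 1.668.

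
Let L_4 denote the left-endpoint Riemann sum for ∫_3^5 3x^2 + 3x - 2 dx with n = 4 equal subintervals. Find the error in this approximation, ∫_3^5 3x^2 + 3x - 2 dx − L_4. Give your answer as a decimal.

Exact integral: ∫_3^5 f(x) dx = 118.
L_4 = 104.75.
Error = 118 − 104.75 = 13.25.

13.25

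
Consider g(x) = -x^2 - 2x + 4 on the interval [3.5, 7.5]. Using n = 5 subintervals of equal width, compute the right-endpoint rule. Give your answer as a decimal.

-175.56

Δx = (7.5 − 3.5)/5 = 0.8.
Right endpoints: 4.3, 5.1, 5.9, 6.7, 7.5.
g(4.3) = -23.09, g(5.1) = -32.21, g(5.9) = -42.61, g(6.7) = -54.29, g(7.5) = -67.25.
Sum = Δx · [g(4.3) + g(5.1) + g(5.9) + g(6.7) + g(7.5)].
Sum = -175.56.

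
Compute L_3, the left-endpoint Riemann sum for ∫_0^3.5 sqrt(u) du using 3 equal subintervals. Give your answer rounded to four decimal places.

3.0423

Δu = (3.5 − 0)/3 = 7/6.
Left endpoints: 0, 7/6, 7/3.
f(0) ≈ 0.0000, f(7/6) ≈ 1.0801, f(7/3) ≈ 1.5275.
Sum = Δu · [f(0) + f(7/6) + f(7/3)].
Sum ≈ 3.0423.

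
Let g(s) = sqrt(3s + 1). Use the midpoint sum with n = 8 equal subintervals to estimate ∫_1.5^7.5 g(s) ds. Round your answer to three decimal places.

22.457

Δs = (7.5 − 1.5)/8 = 0.75.
Midpoints: 1.875, 2.625, 3.375, 4.125, 4.875, 5.625, 6.375, 7.125.
g(1.875) ≈ 2.574, g(2.625) ≈ 2.979, g(3.375) ≈ 3.335, g(4.125) ≈ 3.657, g(4.875) ≈ 3.953, g(5.625) ≈ 4.228, g(6.375) ≈ 4.486, g(7.125) ≈ 4.730.
Sum = Δs · [g(1.875) + g(2.625) + g(3.375) + ...].
Sum ≈ 22.457.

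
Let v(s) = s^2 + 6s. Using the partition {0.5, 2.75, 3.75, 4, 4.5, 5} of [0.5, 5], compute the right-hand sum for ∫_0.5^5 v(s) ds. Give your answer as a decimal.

151.828125

Subinterval widths: 2.25, 1, 0.25, 0.5, 0.5.
Right endpoints: 2.75, 3.75, 4, 4.5, 5.
v(2.75) = 24.0625, v(3.75) = 36.5625, v(4) = 40, v(4.5) = 47.25, v(5) = 55.
Sum = Σ Δs_i · v(s_i).
Sum = 151.828125.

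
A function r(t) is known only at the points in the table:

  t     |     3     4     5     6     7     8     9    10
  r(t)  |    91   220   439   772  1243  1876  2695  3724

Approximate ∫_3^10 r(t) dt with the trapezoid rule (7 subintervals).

9152.5

Δt = 1.
T_7 = (1/2)·[91 + 2·220 + 2·439 + 2·772 + 2·1243 + 2·1876 + 2·2695 + 3724] = 9152.5.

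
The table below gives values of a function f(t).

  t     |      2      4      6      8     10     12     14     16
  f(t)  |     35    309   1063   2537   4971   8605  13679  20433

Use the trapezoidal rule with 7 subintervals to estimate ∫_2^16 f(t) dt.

82796

Δt = 2.
T_7 = (2/2)·[35 + 2·309 + 2·1063 + 2·2537 + 2·4971 + 2·8605 + 2·13679 + 20433] = 82796.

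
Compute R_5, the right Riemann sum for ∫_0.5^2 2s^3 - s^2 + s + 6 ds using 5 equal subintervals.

Δs = (2 − 0.5)/5 = 0.3.
Right endpoints: 0.8, 1.1, 1.4, 1.7, 2.
f(0.8) = 7.184, f(1.1) = 8.552, f(1.4) = 10.928, f(1.7) = 14.636, f(2) = 20.
Sum = Δs · [f(0.8) + f(1.1) + f(1.4) + f(1.7) + f(2)].
Sum = 18.39.

18.39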